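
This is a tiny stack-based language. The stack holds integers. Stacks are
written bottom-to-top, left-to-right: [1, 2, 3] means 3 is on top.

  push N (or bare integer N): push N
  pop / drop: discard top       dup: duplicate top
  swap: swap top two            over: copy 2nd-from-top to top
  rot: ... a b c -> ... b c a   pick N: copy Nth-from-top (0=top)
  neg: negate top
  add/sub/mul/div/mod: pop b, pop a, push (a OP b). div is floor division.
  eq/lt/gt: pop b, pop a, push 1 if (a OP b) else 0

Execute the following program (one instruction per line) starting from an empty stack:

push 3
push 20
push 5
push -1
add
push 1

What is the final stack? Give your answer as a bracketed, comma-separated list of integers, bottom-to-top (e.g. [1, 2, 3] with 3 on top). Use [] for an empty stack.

After 'push 3': [3]
After 'push 20': [3, 20]
After 'push 5': [3, 20, 5]
After 'push -1': [3, 20, 5, -1]
After 'add': [3, 20, 4]
After 'push 1': [3, 20, 4, 1]

Answer: [3, 20, 4, 1]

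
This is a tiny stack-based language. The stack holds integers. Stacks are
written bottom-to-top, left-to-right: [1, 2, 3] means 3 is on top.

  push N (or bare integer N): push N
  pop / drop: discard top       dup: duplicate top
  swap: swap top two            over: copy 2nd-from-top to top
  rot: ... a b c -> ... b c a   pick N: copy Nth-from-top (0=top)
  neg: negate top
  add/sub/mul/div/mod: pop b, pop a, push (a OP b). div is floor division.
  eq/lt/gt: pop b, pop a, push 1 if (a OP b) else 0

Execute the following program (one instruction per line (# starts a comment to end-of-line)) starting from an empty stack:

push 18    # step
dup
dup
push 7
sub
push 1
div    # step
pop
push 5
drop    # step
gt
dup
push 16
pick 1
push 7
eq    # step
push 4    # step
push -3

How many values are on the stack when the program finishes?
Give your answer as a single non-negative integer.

After 'push 18': stack = [18] (depth 1)
After 'dup': stack = [18, 18] (depth 2)
After 'dup': stack = [18, 18, 18] (depth 3)
After 'push 7': stack = [18, 18, 18, 7] (depth 4)
After 'sub': stack = [18, 18, 11] (depth 3)
After 'push 1': stack = [18, 18, 11, 1] (depth 4)
After 'div': stack = [18, 18, 11] (depth 3)
After 'pop': stack = [18, 18] (depth 2)
After 'push 5': stack = [18, 18, 5] (depth 3)
After 'drop': stack = [18, 18] (depth 2)
After 'gt': stack = [0] (depth 1)
After 'dup': stack = [0, 0] (depth 2)
After 'push 16': stack = [0, 0, 16] (depth 3)
After 'pick 1': stack = [0, 0, 16, 0] (depth 4)
After 'push 7': stack = [0, 0, 16, 0, 7] (depth 5)
After 'eq': stack = [0, 0, 16, 0] (depth 4)
After 'push 4': stack = [0, 0, 16, 0, 4] (depth 5)
After 'push -3': stack = [0, 0, 16, 0, 4, -3] (depth 6)

Answer: 6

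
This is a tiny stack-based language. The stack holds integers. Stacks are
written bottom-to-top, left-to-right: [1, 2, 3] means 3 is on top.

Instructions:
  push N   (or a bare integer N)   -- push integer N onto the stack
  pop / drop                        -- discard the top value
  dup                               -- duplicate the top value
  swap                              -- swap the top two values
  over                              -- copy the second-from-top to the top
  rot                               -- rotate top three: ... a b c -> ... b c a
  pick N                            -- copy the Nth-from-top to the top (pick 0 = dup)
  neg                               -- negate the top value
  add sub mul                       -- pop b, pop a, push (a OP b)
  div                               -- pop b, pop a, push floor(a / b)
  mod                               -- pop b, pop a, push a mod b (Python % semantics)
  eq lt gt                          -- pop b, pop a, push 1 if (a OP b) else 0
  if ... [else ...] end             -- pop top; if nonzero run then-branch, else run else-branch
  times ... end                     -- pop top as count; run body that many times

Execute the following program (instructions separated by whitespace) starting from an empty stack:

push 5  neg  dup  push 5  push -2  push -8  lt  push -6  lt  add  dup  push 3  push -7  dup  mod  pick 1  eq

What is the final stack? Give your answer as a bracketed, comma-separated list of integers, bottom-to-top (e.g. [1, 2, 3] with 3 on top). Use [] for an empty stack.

After 'push 5': [5]
After 'neg': [-5]
After 'dup': [-5, -5]
After 'push 5': [-5, -5, 5]
After 'push -2': [-5, -5, 5, -2]
After 'push -8': [-5, -5, 5, -2, -8]
After 'lt': [-5, -5, 5, 0]
After 'push -6': [-5, -5, 5, 0, -6]
After 'lt': [-5, -5, 5, 0]
After 'add': [-5, -5, 5]
After 'dup': [-5, -5, 5, 5]
After 'push 3': [-5, -5, 5, 5, 3]
After 'push -7': [-5, -5, 5, 5, 3, -7]
After 'dup': [-5, -5, 5, 5, 3, -7, -7]
After 'mod': [-5, -5, 5, 5, 3, 0]
After 'pick 1': [-5, -5, 5, 5, 3, 0, 3]
After 'eq': [-5, -5, 5, 5, 3, 0]

Answer: [-5, -5, 5, 5, 3, 0]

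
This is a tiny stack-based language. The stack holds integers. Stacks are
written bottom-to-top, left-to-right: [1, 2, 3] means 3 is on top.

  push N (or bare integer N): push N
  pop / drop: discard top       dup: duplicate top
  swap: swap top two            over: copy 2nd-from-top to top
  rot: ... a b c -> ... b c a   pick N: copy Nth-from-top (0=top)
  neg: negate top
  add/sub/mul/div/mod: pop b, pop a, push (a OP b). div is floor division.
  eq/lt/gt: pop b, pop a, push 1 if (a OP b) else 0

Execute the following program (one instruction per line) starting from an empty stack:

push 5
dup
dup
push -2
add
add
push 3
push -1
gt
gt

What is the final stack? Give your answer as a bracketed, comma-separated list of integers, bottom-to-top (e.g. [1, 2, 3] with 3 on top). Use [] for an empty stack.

Answer: [5, 1]

Derivation:
After 'push 5': [5]
After 'dup': [5, 5]
After 'dup': [5, 5, 5]
After 'push -2': [5, 5, 5, -2]
After 'add': [5, 5, 3]
After 'add': [5, 8]
After 'push 3': [5, 8, 3]
After 'push -1': [5, 8, 3, -1]
After 'gt': [5, 8, 1]
After 'gt': [5, 1]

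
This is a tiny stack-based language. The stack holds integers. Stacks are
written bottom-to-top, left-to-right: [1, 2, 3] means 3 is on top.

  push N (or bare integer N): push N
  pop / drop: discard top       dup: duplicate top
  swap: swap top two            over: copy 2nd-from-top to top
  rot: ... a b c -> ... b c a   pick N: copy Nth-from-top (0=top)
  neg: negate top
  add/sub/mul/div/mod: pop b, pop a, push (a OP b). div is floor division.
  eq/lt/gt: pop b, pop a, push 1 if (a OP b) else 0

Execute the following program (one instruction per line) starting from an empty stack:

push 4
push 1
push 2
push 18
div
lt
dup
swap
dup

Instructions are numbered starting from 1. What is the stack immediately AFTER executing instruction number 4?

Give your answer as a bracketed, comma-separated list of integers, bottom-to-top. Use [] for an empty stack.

Step 1 ('push 4'): [4]
Step 2 ('push 1'): [4, 1]
Step 3 ('push 2'): [4, 1, 2]
Step 4 ('push 18'): [4, 1, 2, 18]

Answer: [4, 1, 2, 18]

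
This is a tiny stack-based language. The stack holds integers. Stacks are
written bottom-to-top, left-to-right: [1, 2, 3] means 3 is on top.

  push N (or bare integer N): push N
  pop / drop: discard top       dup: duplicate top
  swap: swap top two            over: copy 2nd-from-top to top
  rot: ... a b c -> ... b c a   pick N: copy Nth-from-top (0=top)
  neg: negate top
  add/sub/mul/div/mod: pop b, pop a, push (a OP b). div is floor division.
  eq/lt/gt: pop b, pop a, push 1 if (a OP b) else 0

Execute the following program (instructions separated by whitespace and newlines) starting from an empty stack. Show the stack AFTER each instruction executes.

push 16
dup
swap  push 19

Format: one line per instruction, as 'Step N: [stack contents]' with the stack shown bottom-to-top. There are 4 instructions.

Step 1: [16]
Step 2: [16, 16]
Step 3: [16, 16]
Step 4: [16, 16, 19]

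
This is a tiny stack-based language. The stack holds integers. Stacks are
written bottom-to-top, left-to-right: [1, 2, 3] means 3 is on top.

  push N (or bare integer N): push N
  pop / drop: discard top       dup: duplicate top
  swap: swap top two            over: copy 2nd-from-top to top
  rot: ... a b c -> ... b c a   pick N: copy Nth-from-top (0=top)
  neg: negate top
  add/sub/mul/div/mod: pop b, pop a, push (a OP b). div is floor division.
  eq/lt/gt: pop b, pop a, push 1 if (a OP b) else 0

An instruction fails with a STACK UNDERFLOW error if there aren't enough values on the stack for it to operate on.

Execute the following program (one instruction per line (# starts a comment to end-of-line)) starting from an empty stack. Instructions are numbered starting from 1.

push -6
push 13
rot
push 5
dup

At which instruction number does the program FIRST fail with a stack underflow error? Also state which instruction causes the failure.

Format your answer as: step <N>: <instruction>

Answer: step 3: rot

Derivation:
Step 1 ('push -6'): stack = [-6], depth = 1
Step 2 ('push 13'): stack = [-6, 13], depth = 2
Step 3 ('rot'): needs 3 value(s) but depth is 2 — STACK UNDERFLOW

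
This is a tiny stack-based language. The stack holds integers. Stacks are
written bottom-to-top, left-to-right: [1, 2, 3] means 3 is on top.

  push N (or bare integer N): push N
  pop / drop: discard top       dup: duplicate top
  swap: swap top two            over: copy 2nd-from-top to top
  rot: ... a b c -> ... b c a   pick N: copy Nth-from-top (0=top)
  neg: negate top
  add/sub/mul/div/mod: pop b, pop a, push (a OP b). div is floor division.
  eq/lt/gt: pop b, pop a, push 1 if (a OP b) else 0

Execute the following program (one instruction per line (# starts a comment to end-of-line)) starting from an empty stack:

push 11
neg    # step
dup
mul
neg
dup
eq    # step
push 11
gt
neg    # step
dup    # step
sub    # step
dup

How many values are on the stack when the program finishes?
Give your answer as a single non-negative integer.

Answer: 2

Derivation:
After 'push 11': stack = [11] (depth 1)
After 'neg': stack = [-11] (depth 1)
After 'dup': stack = [-11, -11] (depth 2)
After 'mul': stack = [121] (depth 1)
After 'neg': stack = [-121] (depth 1)
After 'dup': stack = [-121, -121] (depth 2)
After 'eq': stack = [1] (depth 1)
After 'push 11': stack = [1, 11] (depth 2)
After 'gt': stack = [0] (depth 1)
After 'neg': stack = [0] (depth 1)
After 'dup': stack = [0, 0] (depth 2)
After 'sub': stack = [0] (depth 1)
After 'dup': stack = [0, 0] (depth 2)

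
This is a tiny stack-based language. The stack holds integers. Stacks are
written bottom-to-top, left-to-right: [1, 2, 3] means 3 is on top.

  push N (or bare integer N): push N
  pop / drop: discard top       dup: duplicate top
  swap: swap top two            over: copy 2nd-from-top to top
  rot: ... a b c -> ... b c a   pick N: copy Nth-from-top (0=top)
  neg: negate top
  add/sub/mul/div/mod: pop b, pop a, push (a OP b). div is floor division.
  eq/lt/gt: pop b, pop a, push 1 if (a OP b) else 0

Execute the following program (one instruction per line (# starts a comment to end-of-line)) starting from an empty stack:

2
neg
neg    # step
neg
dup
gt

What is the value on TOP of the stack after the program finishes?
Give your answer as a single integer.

After 'push 2': [2]
After 'neg': [-2]
After 'neg': [2]
After 'neg': [-2]
After 'dup': [-2, -2]
After 'gt': [0]

Answer: 0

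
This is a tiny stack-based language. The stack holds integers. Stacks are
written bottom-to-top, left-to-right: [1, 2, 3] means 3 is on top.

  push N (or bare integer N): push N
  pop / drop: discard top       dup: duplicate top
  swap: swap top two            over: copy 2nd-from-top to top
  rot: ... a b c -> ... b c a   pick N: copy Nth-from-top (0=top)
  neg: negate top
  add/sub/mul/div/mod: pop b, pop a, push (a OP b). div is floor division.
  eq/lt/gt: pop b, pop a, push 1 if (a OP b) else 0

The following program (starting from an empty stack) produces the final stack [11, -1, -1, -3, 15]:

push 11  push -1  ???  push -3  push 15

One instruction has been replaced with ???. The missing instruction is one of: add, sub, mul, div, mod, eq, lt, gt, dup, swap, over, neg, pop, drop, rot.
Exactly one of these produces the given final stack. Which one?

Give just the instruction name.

Stack before ???: [11, -1]
Stack after ???:  [11, -1, -1]
The instruction that transforms [11, -1] -> [11, -1, -1] is: dup

Answer: dup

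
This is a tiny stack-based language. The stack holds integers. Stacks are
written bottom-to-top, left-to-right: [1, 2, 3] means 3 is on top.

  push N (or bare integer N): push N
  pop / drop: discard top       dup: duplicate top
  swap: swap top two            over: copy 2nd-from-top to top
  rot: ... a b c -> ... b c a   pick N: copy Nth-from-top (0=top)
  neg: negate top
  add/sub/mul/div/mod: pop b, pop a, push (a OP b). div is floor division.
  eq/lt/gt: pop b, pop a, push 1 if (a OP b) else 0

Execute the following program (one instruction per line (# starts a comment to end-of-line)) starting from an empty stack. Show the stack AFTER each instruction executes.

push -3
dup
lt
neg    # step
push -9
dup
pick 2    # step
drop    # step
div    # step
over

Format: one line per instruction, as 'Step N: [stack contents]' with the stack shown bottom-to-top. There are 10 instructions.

Step 1: [-3]
Step 2: [-3, -3]
Step 3: [0]
Step 4: [0]
Step 5: [0, -9]
Step 6: [0, -9, -9]
Step 7: [0, -9, -9, 0]
Step 8: [0, -9, -9]
Step 9: [0, 1]
Step 10: [0, 1, 0]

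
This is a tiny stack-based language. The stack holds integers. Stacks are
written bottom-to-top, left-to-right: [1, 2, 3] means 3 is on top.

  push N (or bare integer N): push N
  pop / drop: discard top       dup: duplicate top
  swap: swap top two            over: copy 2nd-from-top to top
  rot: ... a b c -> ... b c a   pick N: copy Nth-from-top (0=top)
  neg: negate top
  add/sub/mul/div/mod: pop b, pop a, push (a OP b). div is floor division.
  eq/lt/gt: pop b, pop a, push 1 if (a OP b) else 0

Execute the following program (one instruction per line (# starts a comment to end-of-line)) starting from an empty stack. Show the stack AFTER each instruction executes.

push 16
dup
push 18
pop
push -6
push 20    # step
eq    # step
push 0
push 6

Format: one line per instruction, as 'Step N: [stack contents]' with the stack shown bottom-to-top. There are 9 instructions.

Step 1: [16]
Step 2: [16, 16]
Step 3: [16, 16, 18]
Step 4: [16, 16]
Step 5: [16, 16, -6]
Step 6: [16, 16, -6, 20]
Step 7: [16, 16, 0]
Step 8: [16, 16, 0, 0]
Step 9: [16, 16, 0, 0, 6]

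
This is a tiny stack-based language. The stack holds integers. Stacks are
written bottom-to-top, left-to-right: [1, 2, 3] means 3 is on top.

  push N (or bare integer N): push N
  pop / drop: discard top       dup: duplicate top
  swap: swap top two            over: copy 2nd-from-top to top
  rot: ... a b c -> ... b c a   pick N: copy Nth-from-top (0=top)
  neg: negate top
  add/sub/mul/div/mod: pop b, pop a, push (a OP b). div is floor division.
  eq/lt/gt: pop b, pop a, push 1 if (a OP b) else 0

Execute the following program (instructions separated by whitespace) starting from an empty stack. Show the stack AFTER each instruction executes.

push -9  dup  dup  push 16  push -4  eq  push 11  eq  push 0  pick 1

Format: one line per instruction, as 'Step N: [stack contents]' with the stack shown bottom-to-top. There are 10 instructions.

Step 1: [-9]
Step 2: [-9, -9]
Step 3: [-9, -9, -9]
Step 4: [-9, -9, -9, 16]
Step 5: [-9, -9, -9, 16, -4]
Step 6: [-9, -9, -9, 0]
Step 7: [-9, -9, -9, 0, 11]
Step 8: [-9, -9, -9, 0]
Step 9: [-9, -9, -9, 0, 0]
Step 10: [-9, -9, -9, 0, 0, 0]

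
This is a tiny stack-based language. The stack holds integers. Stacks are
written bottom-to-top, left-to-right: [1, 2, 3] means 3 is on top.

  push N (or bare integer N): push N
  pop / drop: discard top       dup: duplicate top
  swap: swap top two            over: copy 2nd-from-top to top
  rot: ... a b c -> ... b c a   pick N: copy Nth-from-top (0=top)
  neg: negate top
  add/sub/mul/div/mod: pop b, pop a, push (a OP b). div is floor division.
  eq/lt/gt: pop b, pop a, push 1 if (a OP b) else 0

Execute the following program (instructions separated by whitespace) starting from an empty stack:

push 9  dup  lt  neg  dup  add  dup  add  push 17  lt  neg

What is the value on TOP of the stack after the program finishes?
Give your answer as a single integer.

Answer: -1

Derivation:
After 'push 9': [9]
After 'dup': [9, 9]
After 'lt': [0]
After 'neg': [0]
After 'dup': [0, 0]
After 'add': [0]
After 'dup': [0, 0]
After 'add': [0]
After 'push 17': [0, 17]
After 'lt': [1]
After 'neg': [-1]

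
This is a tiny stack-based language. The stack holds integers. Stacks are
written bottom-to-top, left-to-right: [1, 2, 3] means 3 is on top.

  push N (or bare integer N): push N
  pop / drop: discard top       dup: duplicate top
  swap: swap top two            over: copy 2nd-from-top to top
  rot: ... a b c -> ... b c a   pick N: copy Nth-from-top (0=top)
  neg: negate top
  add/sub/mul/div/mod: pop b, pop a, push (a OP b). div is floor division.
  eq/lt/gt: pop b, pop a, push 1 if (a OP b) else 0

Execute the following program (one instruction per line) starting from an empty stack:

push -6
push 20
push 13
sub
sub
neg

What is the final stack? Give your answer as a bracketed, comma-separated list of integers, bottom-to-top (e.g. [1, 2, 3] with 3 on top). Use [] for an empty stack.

Answer: [13]

Derivation:
After 'push -6': [-6]
After 'push 20': [-6, 20]
After 'push 13': [-6, 20, 13]
After 'sub': [-6, 7]
After 'sub': [-13]
After 'neg': [13]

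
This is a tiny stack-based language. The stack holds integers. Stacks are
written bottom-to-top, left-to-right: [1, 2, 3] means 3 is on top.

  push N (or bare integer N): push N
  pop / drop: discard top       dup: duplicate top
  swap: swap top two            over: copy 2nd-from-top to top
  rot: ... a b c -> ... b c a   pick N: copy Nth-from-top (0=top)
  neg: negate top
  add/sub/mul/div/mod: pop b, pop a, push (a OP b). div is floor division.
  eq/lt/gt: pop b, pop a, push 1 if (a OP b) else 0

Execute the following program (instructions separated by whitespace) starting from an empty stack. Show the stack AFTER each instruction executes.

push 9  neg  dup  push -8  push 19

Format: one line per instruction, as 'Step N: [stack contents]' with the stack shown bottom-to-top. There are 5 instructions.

Step 1: [9]
Step 2: [-9]
Step 3: [-9, -9]
Step 4: [-9, -9, -8]
Step 5: [-9, -9, -8, 19]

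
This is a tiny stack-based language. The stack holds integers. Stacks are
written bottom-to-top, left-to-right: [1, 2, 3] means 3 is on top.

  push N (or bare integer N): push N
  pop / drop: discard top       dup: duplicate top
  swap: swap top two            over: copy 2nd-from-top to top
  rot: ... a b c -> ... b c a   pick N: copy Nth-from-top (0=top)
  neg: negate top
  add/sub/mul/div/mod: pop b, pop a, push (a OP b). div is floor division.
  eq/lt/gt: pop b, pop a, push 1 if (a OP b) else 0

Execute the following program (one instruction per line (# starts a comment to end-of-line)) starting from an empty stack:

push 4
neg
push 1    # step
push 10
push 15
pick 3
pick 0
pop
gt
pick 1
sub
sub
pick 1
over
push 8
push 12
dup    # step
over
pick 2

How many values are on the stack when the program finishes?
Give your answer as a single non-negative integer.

Answer: 10

Derivation:
After 'push 4': stack = [4] (depth 1)
After 'neg': stack = [-4] (depth 1)
After 'push 1': stack = [-4, 1] (depth 2)
After 'push 10': stack = [-4, 1, 10] (depth 3)
After 'push 15': stack = [-4, 1, 10, 15] (depth 4)
After 'pick 3': stack = [-4, 1, 10, 15, -4] (depth 5)
After 'pick 0': stack = [-4, 1, 10, 15, -4, -4] (depth 6)
After 'pop': stack = [-4, 1, 10, 15, -4] (depth 5)
After 'gt': stack = [-4, 1, 10, 1] (depth 4)
After 'pick 1': stack = [-4, 1, 10, 1, 10] (depth 5)
After 'sub': stack = [-4, 1, 10, -9] (depth 4)
After 'sub': stack = [-4, 1, 19] (depth 3)
After 'pick 1': stack = [-4, 1, 19, 1] (depth 4)
After 'over': stack = [-4, 1, 19, 1, 19] (depth 5)
After 'push 8': stack = [-4, 1, 19, 1, 19, 8] (depth 6)
After 'push 12': stack = [-4, 1, 19, 1, 19, 8, 12] (depth 7)
After 'dup': stack = [-4, 1, 19, 1, 19, 8, 12, 12] (depth 8)
After 'over': stack = [-4, 1, 19, 1, 19, 8, 12, 12, 12] (depth 9)
After 'pick 2': stack = [-4, 1, 19, 1, 19, 8, 12, 12, 12, 12] (depth 10)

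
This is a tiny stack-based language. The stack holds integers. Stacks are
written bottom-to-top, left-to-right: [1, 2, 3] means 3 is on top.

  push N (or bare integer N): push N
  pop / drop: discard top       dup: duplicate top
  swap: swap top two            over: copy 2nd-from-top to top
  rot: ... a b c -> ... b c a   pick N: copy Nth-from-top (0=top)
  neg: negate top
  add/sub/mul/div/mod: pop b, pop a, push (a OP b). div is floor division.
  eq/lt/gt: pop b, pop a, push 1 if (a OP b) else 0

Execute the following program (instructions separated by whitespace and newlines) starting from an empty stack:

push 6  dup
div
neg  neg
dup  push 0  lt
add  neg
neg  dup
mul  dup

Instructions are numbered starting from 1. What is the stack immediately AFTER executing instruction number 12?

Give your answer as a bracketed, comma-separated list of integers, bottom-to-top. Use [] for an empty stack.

Step 1 ('push 6'): [6]
Step 2 ('dup'): [6, 6]
Step 3 ('div'): [1]
Step 4 ('neg'): [-1]
Step 5 ('neg'): [1]
Step 6 ('dup'): [1, 1]
Step 7 ('push 0'): [1, 1, 0]
Step 8 ('lt'): [1, 0]
Step 9 ('add'): [1]
Step 10 ('neg'): [-1]
Step 11 ('neg'): [1]
Step 12 ('dup'): [1, 1]

Answer: [1, 1]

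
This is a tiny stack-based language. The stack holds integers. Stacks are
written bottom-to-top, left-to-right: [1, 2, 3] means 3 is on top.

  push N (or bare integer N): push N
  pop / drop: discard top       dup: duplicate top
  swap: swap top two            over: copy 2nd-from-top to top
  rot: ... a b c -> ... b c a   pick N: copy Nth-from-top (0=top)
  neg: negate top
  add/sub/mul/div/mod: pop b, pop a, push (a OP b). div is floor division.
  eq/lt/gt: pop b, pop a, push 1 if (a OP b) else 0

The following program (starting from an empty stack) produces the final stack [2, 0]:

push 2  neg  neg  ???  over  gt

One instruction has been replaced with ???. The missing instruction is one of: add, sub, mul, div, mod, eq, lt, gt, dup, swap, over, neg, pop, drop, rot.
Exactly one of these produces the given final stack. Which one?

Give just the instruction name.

Answer: dup

Derivation:
Stack before ???: [2]
Stack after ???:  [2, 2]
The instruction that transforms [2] -> [2, 2] is: dup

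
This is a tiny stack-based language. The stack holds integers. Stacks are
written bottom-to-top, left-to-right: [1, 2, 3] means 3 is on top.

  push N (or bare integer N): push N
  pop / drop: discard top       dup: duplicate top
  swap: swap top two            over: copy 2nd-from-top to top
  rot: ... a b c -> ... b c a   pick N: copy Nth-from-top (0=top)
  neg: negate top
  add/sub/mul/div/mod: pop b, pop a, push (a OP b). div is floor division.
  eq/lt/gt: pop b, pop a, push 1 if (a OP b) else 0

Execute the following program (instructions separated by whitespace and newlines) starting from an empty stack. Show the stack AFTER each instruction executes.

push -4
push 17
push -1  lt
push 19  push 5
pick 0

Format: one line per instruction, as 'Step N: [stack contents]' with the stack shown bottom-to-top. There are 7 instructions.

Step 1: [-4]
Step 2: [-4, 17]
Step 3: [-4, 17, -1]
Step 4: [-4, 0]
Step 5: [-4, 0, 19]
Step 6: [-4, 0, 19, 5]
Step 7: [-4, 0, 19, 5, 5]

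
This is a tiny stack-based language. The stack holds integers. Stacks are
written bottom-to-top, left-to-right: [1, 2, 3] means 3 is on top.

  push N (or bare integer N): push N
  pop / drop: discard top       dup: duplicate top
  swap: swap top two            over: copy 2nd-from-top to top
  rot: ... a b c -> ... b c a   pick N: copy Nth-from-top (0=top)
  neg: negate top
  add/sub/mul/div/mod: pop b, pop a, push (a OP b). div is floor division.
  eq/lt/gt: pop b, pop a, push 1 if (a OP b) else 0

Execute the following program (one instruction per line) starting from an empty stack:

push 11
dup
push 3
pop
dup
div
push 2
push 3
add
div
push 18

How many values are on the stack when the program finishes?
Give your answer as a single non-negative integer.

After 'push 11': stack = [11] (depth 1)
After 'dup': stack = [11, 11] (depth 2)
After 'push 3': stack = [11, 11, 3] (depth 3)
After 'pop': stack = [11, 11] (depth 2)
After 'dup': stack = [11, 11, 11] (depth 3)
After 'div': stack = [11, 1] (depth 2)
After 'push 2': stack = [11, 1, 2] (depth 3)
After 'push 3': stack = [11, 1, 2, 3] (depth 4)
After 'add': stack = [11, 1, 5] (depth 3)
After 'div': stack = [11, 0] (depth 2)
After 'push 18': stack = [11, 0, 18] (depth 3)

Answer: 3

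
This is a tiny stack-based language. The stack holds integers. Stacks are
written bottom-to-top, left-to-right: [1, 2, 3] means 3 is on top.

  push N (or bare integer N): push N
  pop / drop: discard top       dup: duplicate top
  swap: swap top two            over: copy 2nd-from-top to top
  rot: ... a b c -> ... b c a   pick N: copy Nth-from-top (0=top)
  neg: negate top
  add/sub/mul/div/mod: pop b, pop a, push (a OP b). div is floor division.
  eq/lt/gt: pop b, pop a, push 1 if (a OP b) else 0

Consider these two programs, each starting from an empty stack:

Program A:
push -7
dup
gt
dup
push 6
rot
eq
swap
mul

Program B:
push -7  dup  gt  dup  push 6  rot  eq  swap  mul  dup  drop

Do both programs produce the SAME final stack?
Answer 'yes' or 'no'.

Program A trace:
  After 'push -7': [-7]
  After 'dup': [-7, -7]
  After 'gt': [0]
  After 'dup': [0, 0]
  After 'push 6': [0, 0, 6]
  After 'rot': [0, 6, 0]
  After 'eq': [0, 0]
  After 'swap': [0, 0]
  After 'mul': [0]
Program A final stack: [0]

Program B trace:
  After 'push -7': [-7]
  After 'dup': [-7, -7]
  After 'gt': [0]
  After 'dup': [0, 0]
  After 'push 6': [0, 0, 6]
  After 'rot': [0, 6, 0]
  After 'eq': [0, 0]
  After 'swap': [0, 0]
  After 'mul': [0]
  After 'dup': [0, 0]
  After 'drop': [0]
Program B final stack: [0]
Same: yes

Answer: yes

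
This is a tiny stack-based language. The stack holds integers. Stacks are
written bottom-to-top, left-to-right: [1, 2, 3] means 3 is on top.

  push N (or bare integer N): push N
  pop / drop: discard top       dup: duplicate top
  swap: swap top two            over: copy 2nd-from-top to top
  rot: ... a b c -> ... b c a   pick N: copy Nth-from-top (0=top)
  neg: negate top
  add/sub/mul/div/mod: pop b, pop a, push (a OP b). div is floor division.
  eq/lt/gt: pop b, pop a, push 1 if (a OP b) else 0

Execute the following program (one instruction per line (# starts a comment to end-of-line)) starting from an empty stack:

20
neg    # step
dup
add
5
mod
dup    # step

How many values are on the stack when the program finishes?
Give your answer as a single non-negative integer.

After 'push 20': stack = [20] (depth 1)
After 'neg': stack = [-20] (depth 1)
After 'dup': stack = [-20, -20] (depth 2)
After 'add': stack = [-40] (depth 1)
After 'push 5': stack = [-40, 5] (depth 2)
After 'mod': stack = [0] (depth 1)
After 'dup': stack = [0, 0] (depth 2)

Answer: 2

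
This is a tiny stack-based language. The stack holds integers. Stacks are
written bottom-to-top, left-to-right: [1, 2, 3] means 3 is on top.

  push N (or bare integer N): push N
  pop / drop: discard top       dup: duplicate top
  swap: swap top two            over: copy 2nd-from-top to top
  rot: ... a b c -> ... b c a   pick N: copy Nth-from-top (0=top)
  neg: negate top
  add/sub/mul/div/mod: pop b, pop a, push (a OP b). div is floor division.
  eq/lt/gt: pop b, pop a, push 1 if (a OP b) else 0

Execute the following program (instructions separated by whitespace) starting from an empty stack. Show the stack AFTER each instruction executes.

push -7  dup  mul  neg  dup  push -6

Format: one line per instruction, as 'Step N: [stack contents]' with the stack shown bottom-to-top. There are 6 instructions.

Step 1: [-7]
Step 2: [-7, -7]
Step 3: [49]
Step 4: [-49]
Step 5: [-49, -49]
Step 6: [-49, -49, -6]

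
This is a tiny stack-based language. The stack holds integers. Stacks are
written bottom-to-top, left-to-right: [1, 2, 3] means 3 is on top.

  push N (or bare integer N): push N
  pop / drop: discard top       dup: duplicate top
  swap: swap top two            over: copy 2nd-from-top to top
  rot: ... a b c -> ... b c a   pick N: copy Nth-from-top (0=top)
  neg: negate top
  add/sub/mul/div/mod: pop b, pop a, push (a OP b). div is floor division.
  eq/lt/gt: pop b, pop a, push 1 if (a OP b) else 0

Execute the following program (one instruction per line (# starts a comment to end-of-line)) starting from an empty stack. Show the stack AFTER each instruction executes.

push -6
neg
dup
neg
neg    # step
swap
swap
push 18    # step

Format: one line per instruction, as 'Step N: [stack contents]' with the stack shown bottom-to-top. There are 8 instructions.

Step 1: [-6]
Step 2: [6]
Step 3: [6, 6]
Step 4: [6, -6]
Step 5: [6, 6]
Step 6: [6, 6]
Step 7: [6, 6]
Step 8: [6, 6, 18]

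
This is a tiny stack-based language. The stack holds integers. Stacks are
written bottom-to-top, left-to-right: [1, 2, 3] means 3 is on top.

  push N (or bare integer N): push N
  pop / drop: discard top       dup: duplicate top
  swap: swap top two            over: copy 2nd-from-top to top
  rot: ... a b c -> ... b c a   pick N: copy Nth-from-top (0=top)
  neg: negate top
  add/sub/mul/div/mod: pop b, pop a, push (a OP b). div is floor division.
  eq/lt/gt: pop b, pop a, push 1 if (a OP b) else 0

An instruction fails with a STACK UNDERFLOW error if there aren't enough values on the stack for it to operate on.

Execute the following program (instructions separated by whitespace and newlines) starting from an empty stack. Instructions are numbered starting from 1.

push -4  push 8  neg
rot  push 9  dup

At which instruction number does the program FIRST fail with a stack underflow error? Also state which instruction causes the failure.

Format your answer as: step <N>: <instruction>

Step 1 ('push -4'): stack = [-4], depth = 1
Step 2 ('push 8'): stack = [-4, 8], depth = 2
Step 3 ('neg'): stack = [-4, -8], depth = 2
Step 4 ('rot'): needs 3 value(s) but depth is 2 — STACK UNDERFLOW

Answer: step 4: rot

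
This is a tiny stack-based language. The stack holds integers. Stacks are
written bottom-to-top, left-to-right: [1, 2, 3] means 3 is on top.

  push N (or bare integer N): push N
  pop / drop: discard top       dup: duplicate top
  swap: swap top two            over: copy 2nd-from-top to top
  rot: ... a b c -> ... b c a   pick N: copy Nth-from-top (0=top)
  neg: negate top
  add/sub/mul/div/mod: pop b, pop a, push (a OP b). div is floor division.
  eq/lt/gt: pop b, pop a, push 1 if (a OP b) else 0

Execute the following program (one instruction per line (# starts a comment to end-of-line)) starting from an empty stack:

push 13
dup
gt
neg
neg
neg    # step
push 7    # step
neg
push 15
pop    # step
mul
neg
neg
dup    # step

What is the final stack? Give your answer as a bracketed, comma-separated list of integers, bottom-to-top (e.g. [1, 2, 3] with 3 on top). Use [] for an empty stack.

Answer: [0, 0]

Derivation:
After 'push 13': [13]
After 'dup': [13, 13]
After 'gt': [0]
After 'neg': [0]
After 'neg': [0]
After 'neg': [0]
After 'push 7': [0, 7]
After 'neg': [0, -7]
After 'push 15': [0, -7, 15]
After 'pop': [0, -7]
After 'mul': [0]
After 'neg': [0]
After 'neg': [0]
After 'dup': [0, 0]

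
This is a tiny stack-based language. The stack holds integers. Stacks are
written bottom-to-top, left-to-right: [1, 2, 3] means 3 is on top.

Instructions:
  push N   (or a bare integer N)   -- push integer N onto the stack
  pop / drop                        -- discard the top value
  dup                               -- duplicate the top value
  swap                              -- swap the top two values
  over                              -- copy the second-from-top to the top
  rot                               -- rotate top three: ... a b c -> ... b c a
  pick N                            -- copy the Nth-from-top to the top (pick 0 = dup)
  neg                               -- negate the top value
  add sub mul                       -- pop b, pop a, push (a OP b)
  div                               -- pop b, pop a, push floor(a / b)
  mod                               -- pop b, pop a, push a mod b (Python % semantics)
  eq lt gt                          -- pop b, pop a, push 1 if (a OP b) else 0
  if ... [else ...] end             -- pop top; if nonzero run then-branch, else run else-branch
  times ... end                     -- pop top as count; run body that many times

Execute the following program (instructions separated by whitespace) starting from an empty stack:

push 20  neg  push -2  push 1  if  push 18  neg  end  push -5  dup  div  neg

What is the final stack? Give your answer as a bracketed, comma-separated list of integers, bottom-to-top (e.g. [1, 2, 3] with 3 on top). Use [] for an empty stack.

After 'push 20': [20]
After 'neg': [-20]
After 'push -2': [-20, -2]
After 'push 1': [-20, -2, 1]
After 'if': [-20, -2]
After 'push 18': [-20, -2, 18]
After 'neg': [-20, -2, -18]
After 'push -5': [-20, -2, -18, -5]
After 'dup': [-20, -2, -18, -5, -5]
After 'div': [-20, -2, -18, 1]
After 'neg': [-20, -2, -18, -1]

Answer: [-20, -2, -18, -1]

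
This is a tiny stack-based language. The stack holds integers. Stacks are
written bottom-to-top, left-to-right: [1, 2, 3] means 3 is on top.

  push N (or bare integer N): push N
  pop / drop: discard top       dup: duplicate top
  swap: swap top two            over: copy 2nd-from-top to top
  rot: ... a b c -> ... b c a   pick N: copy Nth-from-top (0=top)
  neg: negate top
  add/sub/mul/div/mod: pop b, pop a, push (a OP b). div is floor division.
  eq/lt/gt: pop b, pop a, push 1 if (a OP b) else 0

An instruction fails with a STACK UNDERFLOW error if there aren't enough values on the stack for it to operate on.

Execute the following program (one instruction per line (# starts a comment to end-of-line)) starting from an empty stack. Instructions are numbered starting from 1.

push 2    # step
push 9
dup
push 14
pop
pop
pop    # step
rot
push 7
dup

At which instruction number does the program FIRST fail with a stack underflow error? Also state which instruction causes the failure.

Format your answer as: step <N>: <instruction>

Answer: step 8: rot

Derivation:
Step 1 ('push 2'): stack = [2], depth = 1
Step 2 ('push 9'): stack = [2, 9], depth = 2
Step 3 ('dup'): stack = [2, 9, 9], depth = 3
Step 4 ('push 14'): stack = [2, 9, 9, 14], depth = 4
Step 5 ('pop'): stack = [2, 9, 9], depth = 3
Step 6 ('pop'): stack = [2, 9], depth = 2
Step 7 ('pop'): stack = [2], depth = 1
Step 8 ('rot'): needs 3 value(s) but depth is 1 — STACK UNDERFLOW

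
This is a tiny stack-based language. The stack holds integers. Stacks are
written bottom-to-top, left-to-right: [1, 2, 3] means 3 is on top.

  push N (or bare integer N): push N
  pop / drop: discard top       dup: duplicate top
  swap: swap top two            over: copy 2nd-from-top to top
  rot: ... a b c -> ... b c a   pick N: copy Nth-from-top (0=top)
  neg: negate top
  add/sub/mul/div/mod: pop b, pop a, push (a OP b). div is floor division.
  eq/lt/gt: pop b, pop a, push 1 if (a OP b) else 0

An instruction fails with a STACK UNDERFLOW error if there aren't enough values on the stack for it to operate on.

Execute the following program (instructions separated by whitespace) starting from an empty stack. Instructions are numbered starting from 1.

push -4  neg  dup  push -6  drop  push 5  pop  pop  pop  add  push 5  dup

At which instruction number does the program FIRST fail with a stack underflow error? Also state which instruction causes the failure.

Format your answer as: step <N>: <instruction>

Answer: step 10: add

Derivation:
Step 1 ('push -4'): stack = [-4], depth = 1
Step 2 ('neg'): stack = [4], depth = 1
Step 3 ('dup'): stack = [4, 4], depth = 2
Step 4 ('push -6'): stack = [4, 4, -6], depth = 3
Step 5 ('drop'): stack = [4, 4], depth = 2
Step 6 ('push 5'): stack = [4, 4, 5], depth = 3
Step 7 ('pop'): stack = [4, 4], depth = 2
Step 8 ('pop'): stack = [4], depth = 1
Step 9 ('pop'): stack = [], depth = 0
Step 10 ('add'): needs 2 value(s) but depth is 0 — STACK UNDERFLOW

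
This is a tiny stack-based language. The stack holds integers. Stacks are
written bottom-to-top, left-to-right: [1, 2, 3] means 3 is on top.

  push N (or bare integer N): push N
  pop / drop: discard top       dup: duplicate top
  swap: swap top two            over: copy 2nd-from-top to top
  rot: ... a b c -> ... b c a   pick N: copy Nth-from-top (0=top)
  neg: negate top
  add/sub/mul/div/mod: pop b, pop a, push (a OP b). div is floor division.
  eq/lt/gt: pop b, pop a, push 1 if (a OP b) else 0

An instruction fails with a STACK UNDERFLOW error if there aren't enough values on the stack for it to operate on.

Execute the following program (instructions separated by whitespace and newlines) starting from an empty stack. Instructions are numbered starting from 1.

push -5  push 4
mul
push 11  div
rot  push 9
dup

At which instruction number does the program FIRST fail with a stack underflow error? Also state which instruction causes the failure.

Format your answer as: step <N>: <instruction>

Step 1 ('push -5'): stack = [-5], depth = 1
Step 2 ('push 4'): stack = [-5, 4], depth = 2
Step 3 ('mul'): stack = [-20], depth = 1
Step 4 ('push 11'): stack = [-20, 11], depth = 2
Step 5 ('div'): stack = [-2], depth = 1
Step 6 ('rot'): needs 3 value(s) but depth is 1 — STACK UNDERFLOW

Answer: step 6: rot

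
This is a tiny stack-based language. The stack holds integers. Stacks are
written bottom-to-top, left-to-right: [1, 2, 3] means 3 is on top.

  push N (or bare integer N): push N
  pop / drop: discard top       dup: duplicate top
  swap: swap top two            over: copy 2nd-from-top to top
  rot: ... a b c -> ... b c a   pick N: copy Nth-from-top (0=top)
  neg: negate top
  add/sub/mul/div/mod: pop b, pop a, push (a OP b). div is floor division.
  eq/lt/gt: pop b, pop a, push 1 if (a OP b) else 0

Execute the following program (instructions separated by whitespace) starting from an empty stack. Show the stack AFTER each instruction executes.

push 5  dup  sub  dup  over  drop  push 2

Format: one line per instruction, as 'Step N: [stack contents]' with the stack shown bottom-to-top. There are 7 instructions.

Step 1: [5]
Step 2: [5, 5]
Step 3: [0]
Step 4: [0, 0]
Step 5: [0, 0, 0]
Step 6: [0, 0]
Step 7: [0, 0, 2]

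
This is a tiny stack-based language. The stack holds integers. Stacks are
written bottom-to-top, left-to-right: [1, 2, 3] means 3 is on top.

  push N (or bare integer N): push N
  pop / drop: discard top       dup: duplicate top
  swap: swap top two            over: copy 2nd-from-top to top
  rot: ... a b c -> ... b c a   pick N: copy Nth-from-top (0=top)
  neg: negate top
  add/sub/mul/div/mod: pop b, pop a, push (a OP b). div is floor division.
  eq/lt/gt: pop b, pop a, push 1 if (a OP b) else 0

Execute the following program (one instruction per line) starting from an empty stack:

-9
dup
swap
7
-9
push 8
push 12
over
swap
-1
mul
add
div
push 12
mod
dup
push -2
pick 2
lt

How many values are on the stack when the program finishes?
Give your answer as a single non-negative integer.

After 'push -9': stack = [-9] (depth 1)
After 'dup': stack = [-9, -9] (depth 2)
After 'swap': stack = [-9, -9] (depth 2)
After 'push 7': stack = [-9, -9, 7] (depth 3)
After 'push -9': stack = [-9, -9, 7, -9] (depth 4)
After 'push 8': stack = [-9, -9, 7, -9, 8] (depth 5)
After 'push 12': stack = [-9, -9, 7, -9, 8, 12] (depth 6)
After 'over': stack = [-9, -9, 7, -9, 8, 12, 8] (depth 7)
After 'swap': stack = [-9, -9, 7, -9, 8, 8, 12] (depth 7)
After 'push -1': stack = [-9, -9, 7, -9, 8, 8, 12, -1] (depth 8)
After 'mul': stack = [-9, -9, 7, -9, 8, 8, -12] (depth 7)
After 'add': stack = [-9, -9, 7, -9, 8, -4] (depth 6)
After 'div': stack = [-9, -9, 7, -9, -2] (depth 5)
After 'push 12': stack = [-9, -9, 7, -9, -2, 12] (depth 6)
After 'mod': stack = [-9, -9, 7, -9, 10] (depth 5)
After 'dup': stack = [-9, -9, 7, -9, 10, 10] (depth 6)
After 'push -2': stack = [-9, -9, 7, -9, 10, 10, -2] (depth 7)
After 'pick 2': stack = [-9, -9, 7, -9, 10, 10, -2, 10] (depth 8)
After 'lt': stack = [-9, -9, 7, -9, 10, 10, 1] (depth 7)

Answer: 7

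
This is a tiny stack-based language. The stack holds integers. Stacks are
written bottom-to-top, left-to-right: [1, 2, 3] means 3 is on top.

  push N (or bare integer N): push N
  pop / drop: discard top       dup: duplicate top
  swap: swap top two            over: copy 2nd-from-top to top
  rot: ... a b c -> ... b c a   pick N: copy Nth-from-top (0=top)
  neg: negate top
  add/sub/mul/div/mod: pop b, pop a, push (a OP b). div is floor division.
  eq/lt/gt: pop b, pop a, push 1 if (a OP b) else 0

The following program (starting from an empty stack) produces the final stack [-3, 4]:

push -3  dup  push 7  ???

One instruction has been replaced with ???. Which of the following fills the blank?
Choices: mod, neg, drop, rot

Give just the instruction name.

Answer: mod

Derivation:
Stack before ???: [-3, -3, 7]
Stack after ???:  [-3, 4]
Checking each choice:
  mod: MATCH
  neg: produces [-3, -3, -7]
  drop: produces [-3, -3]
  rot: produces [-3, 7, -3]
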